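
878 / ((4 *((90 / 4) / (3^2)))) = 439 / 5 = 87.80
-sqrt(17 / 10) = -sqrt(170) / 10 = -1.30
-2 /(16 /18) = -9 /4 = -2.25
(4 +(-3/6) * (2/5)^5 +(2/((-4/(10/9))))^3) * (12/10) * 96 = 557453504/1265625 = 440.46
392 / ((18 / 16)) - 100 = 2236 / 9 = 248.44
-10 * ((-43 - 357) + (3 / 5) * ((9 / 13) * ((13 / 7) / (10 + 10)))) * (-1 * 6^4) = -5183500.11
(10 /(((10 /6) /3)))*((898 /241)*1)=16164 /241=67.07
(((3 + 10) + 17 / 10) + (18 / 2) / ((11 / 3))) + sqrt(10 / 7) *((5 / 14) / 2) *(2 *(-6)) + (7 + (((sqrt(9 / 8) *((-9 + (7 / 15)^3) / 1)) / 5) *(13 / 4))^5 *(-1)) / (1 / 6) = -15 *sqrt(70) / 49 + 6507 / 110 + 69203508281294349776008 *sqrt(2) / 1877117156982421875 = 52194.28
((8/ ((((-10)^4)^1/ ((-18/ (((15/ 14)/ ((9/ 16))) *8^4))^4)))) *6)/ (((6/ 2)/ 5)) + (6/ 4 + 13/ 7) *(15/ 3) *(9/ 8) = 744149469678805731928887/ 39406496739491840000000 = 18.88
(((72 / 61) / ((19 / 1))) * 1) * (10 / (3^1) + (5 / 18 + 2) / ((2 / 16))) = 1552 / 1159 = 1.34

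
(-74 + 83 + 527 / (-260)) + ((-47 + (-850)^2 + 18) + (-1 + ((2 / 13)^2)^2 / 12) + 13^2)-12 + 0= 722633.97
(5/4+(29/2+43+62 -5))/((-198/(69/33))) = -10649/8712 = -1.22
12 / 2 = 6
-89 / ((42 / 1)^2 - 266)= -89 / 1498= -0.06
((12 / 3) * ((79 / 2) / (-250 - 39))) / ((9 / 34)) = -316 / 153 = -2.07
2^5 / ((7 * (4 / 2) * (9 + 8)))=16 / 119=0.13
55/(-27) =-55/27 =-2.04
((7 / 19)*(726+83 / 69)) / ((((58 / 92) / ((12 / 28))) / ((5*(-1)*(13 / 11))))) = -6523010 / 6061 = -1076.23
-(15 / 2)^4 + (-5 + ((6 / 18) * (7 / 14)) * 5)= -152075 / 48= -3168.23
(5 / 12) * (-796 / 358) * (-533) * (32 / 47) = 8485360 / 25239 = 336.20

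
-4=-4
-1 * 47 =-47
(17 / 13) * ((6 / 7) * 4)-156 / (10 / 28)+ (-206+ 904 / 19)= -5106926 / 8645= -590.74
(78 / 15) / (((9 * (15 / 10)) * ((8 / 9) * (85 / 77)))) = 1001 / 2550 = 0.39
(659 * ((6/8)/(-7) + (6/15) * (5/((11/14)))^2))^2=1290727988450209/11478544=112447013.18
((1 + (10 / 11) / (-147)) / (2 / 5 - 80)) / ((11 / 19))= -152665 / 7079226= -0.02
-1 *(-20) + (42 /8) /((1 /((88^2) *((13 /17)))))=528868 /17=31109.88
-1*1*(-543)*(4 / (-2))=-1086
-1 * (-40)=40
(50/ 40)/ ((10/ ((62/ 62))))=1/ 8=0.12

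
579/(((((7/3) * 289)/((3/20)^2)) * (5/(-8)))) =-15633/505750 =-0.03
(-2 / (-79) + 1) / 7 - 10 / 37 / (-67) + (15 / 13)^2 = 343319176 / 231679903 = 1.48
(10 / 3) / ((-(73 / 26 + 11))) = -260 / 1077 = -0.24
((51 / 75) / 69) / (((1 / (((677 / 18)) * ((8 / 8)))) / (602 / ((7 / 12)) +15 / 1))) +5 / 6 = 2012633 / 5175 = 388.91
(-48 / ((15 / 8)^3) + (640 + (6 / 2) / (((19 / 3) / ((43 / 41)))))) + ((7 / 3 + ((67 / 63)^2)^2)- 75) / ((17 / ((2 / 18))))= 148501956103411084 / 234693520338375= 632.75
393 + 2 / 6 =1180 / 3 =393.33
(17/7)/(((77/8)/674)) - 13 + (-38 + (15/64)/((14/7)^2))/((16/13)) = 278696081/2207744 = 126.24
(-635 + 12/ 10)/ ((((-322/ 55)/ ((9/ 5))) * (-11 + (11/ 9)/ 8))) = -1026756/ 57155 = -17.96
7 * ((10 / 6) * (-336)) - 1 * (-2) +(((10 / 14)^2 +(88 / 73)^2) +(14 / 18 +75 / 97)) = -892340795747 / 227958633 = -3914.49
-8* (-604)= 4832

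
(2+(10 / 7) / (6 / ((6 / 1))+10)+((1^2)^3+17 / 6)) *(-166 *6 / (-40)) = 45733 / 308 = 148.48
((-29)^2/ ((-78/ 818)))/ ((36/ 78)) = -343969/ 18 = -19109.39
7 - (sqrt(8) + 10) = -3 - 2 * sqrt(2) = -5.83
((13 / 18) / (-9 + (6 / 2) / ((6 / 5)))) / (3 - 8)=1 / 45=0.02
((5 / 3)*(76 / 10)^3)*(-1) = -54872 / 75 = -731.63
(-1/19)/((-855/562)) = 562/16245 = 0.03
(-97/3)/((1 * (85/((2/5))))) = -194/1275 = -0.15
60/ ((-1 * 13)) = -60/ 13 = -4.62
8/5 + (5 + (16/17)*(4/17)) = 9857/1445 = 6.82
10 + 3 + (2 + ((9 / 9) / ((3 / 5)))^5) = 6770 / 243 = 27.86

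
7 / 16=0.44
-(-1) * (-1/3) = -1/3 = -0.33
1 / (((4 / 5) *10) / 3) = 3 / 8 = 0.38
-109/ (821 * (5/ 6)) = -654/ 4105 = -0.16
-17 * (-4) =68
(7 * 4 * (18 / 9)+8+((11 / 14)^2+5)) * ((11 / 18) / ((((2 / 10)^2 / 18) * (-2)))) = -3752375 / 392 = -9572.39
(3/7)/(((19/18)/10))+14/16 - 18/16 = 2027/532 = 3.81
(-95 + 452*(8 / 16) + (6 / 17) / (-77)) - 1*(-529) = 863934 / 1309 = 660.00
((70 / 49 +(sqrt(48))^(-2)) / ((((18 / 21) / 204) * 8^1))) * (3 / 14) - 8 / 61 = 9.11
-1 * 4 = -4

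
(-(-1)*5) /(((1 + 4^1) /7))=7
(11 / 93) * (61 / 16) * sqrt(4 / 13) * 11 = 7381 * sqrt(13) / 9672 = 2.75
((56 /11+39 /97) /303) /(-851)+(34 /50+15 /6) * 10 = 43745505704 /1375645755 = 31.80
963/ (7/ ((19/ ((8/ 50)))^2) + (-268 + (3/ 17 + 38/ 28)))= -51711896250/ 14308885219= -3.61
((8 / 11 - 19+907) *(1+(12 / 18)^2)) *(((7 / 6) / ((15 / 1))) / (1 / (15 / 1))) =1497.67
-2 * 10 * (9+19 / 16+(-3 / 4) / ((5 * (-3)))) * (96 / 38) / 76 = -2457 / 361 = -6.81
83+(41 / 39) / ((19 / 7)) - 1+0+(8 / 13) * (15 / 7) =434183 / 5187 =83.71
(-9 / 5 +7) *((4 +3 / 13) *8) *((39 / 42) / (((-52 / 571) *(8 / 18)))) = -56529 / 14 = -4037.79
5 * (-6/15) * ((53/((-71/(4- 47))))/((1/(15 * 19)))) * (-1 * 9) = 11691270/71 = 164665.77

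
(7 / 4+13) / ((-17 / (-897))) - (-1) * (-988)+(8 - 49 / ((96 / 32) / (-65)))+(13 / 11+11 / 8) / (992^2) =859.95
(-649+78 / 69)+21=-14418 / 23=-626.87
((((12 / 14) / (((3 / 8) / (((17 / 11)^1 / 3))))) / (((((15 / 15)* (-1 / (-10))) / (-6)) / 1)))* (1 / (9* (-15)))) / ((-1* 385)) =-1088 / 800415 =-0.00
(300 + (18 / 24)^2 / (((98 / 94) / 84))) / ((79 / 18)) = 87021 / 1106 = 78.68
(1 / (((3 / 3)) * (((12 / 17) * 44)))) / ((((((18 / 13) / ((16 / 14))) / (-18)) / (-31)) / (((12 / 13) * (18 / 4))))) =4743 / 77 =61.60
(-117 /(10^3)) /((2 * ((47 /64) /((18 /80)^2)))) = -9477 /2350000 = -0.00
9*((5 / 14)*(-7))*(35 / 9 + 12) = -715 / 2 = -357.50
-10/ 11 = -0.91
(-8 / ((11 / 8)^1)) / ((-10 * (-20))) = -8 / 275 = -0.03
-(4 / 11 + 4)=-48 / 11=-4.36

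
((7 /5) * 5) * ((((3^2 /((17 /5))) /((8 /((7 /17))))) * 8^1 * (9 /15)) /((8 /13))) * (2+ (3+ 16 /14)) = 105651 /2312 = 45.70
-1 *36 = -36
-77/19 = -4.05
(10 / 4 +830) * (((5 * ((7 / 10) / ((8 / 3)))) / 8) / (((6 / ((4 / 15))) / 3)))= 2331 / 128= 18.21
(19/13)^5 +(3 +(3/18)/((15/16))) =9.85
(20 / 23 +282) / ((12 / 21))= 22771 / 46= 495.02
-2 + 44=42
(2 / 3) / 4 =1 / 6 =0.17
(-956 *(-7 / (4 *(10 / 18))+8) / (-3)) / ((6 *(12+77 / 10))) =13.08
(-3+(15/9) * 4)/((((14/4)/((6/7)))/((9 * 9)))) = 3564/49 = 72.73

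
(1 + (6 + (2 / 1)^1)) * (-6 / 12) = -9 / 2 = -4.50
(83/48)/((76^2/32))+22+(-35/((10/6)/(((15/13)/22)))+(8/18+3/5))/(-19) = 409087903/18584280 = 22.01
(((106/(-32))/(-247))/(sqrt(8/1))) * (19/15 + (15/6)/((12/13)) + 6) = 1113 * sqrt(2)/33280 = 0.05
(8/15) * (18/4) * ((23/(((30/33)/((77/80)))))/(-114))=-19481/38000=-0.51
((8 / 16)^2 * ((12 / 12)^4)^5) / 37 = 1 / 148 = 0.01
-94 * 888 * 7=-584304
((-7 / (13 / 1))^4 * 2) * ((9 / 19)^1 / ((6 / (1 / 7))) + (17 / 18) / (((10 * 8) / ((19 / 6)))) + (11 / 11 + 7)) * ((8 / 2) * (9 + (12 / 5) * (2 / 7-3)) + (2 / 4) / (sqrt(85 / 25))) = 3172365497 * sqrt(85) / 79705753920 + 13142657059 / 976786200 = 13.82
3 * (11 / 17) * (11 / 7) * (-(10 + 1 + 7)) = -6534 / 119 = -54.91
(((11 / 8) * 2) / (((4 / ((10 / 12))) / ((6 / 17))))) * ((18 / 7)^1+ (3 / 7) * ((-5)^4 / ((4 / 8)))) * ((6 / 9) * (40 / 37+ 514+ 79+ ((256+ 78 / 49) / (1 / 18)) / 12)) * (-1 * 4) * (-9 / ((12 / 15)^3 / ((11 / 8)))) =94974967209375 / 13807808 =6878352.25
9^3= 729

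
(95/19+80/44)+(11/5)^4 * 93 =15024618/6875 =2185.40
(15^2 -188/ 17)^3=48109395853/ 4913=9792264.57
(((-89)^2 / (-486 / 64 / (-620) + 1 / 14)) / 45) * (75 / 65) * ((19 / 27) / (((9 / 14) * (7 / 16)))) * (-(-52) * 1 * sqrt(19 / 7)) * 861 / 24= 13711253534720 * sqrt(133) / 8471709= 18665170.11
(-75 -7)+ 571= 489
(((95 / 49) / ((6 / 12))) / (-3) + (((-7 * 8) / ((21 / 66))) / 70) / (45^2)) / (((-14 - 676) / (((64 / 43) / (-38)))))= -10269856 / 139840273125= -0.00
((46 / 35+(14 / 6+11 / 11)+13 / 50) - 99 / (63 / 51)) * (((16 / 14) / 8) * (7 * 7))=-78997 / 150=-526.65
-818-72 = -890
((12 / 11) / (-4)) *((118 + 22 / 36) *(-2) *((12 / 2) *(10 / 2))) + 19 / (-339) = 7237441 / 3729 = 1940.85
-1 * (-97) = 97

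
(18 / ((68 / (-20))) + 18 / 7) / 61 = -324 / 7259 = -0.04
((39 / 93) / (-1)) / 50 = -13 / 1550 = -0.01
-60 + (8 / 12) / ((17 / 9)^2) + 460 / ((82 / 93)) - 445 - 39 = -261932 / 11849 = -22.11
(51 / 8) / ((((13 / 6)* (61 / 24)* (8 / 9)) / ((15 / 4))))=4.88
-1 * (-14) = 14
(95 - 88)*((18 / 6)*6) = 126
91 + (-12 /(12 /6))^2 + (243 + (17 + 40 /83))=32161 /83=387.48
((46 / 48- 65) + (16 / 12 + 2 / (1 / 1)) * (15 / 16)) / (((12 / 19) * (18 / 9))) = -13889 / 288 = -48.23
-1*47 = -47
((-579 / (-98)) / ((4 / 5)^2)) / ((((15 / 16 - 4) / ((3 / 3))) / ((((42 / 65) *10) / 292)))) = -43425 / 651014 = -0.07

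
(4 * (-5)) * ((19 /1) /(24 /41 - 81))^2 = -12136820 /10870209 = -1.12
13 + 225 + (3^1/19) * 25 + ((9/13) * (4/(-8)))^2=3109111/12844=242.07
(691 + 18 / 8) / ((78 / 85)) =235705 / 312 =755.46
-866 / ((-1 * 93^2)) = 866 / 8649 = 0.10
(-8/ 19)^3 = -512/ 6859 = -0.07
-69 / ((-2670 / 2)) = 23 / 445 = 0.05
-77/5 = -15.40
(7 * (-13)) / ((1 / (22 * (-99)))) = 198198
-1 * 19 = -19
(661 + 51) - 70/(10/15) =607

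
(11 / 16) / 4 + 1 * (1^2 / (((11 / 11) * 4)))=27 / 64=0.42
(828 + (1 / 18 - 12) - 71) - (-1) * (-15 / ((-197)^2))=520467229 / 698562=745.06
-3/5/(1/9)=-27/5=-5.40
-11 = -11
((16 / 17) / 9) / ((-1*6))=-8 / 459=-0.02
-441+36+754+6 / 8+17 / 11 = 351.30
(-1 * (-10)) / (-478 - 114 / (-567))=-945 / 45152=-0.02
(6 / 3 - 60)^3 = -195112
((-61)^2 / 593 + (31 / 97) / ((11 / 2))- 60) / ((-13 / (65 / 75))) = 11318929 / 3163655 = 3.58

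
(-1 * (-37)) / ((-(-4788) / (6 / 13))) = 37 / 10374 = 0.00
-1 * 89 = -89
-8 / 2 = -4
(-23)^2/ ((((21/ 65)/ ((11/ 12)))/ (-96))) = -3025880/ 21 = -144089.52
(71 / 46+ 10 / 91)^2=47900241 / 17522596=2.73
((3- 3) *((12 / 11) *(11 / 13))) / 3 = 0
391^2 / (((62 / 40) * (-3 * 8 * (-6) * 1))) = 684.95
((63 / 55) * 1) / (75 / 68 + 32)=4284 / 123805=0.03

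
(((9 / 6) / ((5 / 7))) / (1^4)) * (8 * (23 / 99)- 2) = -49 / 165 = -0.30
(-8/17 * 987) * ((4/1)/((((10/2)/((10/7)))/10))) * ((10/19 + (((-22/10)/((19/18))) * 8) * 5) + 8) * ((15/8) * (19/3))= 80200800/17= 4717694.12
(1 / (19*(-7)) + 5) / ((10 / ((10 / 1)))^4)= 664 / 133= 4.99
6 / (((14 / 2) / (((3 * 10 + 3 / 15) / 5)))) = 906 / 175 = 5.18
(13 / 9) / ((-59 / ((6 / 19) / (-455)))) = 2 / 117705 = 0.00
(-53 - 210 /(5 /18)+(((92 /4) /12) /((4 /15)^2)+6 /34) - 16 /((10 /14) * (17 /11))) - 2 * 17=-4517183 /5440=-830.36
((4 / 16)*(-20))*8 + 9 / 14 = -551 / 14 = -39.36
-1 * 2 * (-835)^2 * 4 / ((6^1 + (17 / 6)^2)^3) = -10409513472 / 5151505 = -2020.67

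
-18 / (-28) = 9 / 14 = 0.64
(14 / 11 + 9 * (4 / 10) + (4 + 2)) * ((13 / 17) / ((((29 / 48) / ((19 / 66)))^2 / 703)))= 126266178688 / 95146535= 1327.07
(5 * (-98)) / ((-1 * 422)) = 245 / 211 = 1.16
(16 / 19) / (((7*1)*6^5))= 1 / 64638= 0.00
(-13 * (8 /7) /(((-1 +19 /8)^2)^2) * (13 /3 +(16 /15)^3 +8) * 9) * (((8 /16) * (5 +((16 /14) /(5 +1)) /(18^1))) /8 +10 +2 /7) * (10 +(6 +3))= -741283289982976 /7263766125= -102052.20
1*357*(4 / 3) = 476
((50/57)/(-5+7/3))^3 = -15625/438976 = -0.04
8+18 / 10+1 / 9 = 446 / 45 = 9.91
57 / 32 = 1.78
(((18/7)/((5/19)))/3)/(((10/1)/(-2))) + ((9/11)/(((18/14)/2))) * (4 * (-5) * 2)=-99254/1925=-51.56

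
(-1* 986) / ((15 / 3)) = -986 / 5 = -197.20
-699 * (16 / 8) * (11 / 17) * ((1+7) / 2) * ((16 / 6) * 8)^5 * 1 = -22016002359296 / 1377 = -15988382250.76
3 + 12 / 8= 9 / 2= 4.50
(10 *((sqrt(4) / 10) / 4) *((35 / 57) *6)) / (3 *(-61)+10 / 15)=-105 / 10393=-0.01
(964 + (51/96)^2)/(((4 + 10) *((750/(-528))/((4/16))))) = -434467/35840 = -12.12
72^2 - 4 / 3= 15548 / 3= 5182.67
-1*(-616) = 616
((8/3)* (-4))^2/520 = 128/585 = 0.22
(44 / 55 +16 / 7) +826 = 29018 / 35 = 829.09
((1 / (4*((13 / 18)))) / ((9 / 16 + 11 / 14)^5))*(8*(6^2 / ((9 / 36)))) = 91359792857088 / 1020535434763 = 89.52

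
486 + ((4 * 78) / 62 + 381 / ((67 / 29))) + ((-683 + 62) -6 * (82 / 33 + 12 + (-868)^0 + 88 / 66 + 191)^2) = -65115088056 / 251317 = -259095.44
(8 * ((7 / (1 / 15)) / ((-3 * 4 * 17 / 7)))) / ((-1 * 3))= 490 / 51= 9.61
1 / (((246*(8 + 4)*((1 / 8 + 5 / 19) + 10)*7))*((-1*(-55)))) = 19 / 224320635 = 0.00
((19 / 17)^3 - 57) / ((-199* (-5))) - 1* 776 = -3793698742 / 4888435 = -776.06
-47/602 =-0.08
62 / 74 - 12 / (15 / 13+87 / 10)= -6003 / 15799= -0.38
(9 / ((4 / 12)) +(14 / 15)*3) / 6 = 149 / 30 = 4.97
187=187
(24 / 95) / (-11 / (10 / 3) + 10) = 48 / 1273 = 0.04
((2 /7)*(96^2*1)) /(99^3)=2048 /754677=0.00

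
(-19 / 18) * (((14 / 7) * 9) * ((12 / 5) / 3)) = -76 / 5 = -15.20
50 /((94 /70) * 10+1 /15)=5250 /1417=3.71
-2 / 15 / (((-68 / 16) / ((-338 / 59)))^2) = -3655808 / 15090135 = -0.24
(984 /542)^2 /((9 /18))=484128 /73441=6.59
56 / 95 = 0.59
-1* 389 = -389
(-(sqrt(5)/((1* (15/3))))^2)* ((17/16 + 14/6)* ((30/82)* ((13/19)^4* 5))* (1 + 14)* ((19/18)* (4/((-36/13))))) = 1513018975/242973216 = 6.23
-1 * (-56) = 56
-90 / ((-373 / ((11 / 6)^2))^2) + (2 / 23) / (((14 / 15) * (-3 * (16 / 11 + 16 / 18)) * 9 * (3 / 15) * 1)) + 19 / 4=110737385261 / 23385358836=4.74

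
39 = 39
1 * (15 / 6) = 5 / 2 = 2.50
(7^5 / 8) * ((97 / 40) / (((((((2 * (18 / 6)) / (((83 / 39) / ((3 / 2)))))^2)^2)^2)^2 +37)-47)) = 8270112404158206044526662392915540999 / 16984933128987978626884847863074187426813120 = 0.00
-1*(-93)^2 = -8649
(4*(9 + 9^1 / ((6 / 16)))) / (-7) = -132 / 7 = -18.86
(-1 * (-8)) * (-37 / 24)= -37 / 3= -12.33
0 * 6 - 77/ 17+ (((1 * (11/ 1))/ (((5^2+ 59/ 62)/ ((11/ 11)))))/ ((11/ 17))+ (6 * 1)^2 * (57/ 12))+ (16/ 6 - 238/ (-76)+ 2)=545455049/ 3118242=174.92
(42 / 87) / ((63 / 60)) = 40 / 87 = 0.46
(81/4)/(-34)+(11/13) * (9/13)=-225/22984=-0.01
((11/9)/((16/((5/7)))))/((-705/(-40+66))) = -143/71064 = -0.00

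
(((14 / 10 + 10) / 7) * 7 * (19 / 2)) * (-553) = -59889.90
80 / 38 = 2.11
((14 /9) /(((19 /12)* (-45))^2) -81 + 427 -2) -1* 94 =182756474 /731025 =250.00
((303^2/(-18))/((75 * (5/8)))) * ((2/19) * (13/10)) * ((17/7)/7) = -9017684/1745625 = -5.17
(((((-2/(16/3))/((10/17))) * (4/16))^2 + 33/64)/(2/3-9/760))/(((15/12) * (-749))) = -3157857/3578422400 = -0.00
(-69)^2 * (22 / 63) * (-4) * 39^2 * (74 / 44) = -17011733.14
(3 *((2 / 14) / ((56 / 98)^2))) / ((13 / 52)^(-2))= 0.08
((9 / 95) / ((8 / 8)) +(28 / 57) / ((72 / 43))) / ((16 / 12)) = 1991 / 6840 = 0.29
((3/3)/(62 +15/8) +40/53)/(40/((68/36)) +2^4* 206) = 44336/190908067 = 0.00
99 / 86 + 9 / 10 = 441 / 215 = 2.05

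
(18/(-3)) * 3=-18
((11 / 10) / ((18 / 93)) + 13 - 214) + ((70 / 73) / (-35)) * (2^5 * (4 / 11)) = -9425717 / 48180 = -195.64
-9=-9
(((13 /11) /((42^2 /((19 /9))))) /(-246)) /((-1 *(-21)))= -247 /902169576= -0.00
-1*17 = -17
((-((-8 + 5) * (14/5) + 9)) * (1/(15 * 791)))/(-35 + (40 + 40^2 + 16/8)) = -1/31778425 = -0.00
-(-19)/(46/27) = 513/46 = 11.15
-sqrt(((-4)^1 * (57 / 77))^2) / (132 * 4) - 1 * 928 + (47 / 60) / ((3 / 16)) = -140846791 / 152460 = -923.83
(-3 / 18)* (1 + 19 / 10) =-29 / 60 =-0.48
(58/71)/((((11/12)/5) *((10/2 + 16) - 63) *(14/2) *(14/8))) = -2320/267883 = -0.01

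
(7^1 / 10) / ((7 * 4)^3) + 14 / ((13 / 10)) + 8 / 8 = 4798093 / 407680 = 11.77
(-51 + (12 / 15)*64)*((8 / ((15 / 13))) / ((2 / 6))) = 104 / 25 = 4.16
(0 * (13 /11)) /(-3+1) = 0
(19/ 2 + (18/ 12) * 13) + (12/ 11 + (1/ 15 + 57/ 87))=147439/ 4785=30.81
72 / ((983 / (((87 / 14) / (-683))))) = -3132 / 4699723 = -0.00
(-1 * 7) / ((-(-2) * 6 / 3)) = -1.75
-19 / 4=-4.75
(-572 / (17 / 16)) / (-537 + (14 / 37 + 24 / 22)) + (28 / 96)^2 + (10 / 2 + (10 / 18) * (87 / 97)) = 6.59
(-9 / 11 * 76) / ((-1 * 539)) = 0.12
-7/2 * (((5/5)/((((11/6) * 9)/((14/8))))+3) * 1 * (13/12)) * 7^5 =-313534585/1584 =-197938.50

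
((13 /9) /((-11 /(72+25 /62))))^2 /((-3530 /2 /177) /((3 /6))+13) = -200926827491 /15434209692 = -13.02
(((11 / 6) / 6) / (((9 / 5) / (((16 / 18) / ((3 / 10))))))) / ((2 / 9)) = 550 / 243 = 2.26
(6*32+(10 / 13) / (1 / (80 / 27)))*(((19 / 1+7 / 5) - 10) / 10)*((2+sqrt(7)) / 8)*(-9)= -17048*sqrt(7) / 75 - 34096 / 75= -1056.01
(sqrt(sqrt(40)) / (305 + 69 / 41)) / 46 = 41 * 2^(3 / 4) * 5^(1 / 4) / 578404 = 0.00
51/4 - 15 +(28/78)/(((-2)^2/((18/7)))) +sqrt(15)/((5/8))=-105/52 +8 * sqrt(15)/5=4.18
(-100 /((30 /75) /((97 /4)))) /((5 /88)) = -106700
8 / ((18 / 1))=4 / 9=0.44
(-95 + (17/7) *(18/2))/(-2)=256/7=36.57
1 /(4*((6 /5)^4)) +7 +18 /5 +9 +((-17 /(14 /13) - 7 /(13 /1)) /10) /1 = 42664871 /2358720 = 18.09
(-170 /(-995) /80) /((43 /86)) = 17 /3980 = 0.00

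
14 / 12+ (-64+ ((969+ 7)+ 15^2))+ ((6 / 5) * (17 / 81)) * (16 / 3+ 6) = 1141.02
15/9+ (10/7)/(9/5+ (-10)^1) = 1285/861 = 1.49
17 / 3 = 5.67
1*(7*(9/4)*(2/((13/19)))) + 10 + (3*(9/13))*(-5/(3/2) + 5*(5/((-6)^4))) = 30673/624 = 49.16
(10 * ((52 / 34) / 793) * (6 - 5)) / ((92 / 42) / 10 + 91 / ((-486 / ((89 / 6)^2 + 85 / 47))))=-575618400 / 1233175307711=-0.00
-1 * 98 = -98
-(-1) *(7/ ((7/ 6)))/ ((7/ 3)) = 18/ 7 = 2.57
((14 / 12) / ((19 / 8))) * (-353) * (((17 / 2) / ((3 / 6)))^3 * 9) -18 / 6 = -145680333 / 19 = -7667385.95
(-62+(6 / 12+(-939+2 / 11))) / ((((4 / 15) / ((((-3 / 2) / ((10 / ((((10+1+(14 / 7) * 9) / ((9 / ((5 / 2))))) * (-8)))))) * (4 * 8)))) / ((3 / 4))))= -9573045 / 11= -870276.82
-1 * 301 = -301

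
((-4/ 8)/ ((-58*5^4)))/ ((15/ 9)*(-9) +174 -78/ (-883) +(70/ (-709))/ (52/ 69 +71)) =3099558697/ 35749704189787500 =0.00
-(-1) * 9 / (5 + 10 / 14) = 63 / 40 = 1.58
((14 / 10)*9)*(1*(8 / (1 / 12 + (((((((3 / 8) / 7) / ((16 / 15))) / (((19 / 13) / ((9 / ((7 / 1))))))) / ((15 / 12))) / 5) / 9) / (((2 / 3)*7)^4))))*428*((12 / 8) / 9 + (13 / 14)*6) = 4249864802082816 / 1430640271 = 2970603.36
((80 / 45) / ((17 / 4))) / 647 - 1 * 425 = -42071111 / 98991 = -425.00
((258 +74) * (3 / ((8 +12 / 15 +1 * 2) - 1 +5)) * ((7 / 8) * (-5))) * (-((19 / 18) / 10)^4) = 75716501 / 2071526400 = 0.04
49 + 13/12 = 601/12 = 50.08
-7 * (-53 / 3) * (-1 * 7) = -2597 / 3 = -865.67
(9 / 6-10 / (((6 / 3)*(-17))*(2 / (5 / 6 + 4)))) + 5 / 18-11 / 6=401 / 612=0.66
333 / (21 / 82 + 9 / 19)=172938 / 379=456.30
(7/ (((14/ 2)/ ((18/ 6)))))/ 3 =1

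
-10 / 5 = -2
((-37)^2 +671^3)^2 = 91272313107086400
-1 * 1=-1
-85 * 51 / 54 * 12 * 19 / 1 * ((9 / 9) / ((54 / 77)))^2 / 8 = -162780695 / 34992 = -4651.94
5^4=625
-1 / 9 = -0.11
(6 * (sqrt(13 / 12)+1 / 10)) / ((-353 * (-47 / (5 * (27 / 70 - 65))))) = -4523 * sqrt(39) / 232274 - 13569 / 1161370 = -0.13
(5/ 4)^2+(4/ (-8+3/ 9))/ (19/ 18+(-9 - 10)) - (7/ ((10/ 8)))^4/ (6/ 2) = -72705756409/ 222870000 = -326.22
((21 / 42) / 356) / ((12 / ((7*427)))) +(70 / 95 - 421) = -68167049 / 162336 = -419.91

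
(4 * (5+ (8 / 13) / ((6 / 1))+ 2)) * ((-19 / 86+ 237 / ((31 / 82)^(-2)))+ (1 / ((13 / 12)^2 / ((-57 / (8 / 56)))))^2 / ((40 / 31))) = 1024900090012820033 / 402572578785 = 2545876.55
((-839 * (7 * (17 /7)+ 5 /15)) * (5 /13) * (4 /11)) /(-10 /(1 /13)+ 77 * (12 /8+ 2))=-134240 /9207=-14.58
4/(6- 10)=-1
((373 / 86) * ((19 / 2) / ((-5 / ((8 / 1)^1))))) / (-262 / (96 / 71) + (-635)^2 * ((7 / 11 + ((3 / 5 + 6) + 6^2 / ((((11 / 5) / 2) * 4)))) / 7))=-52387104 / 705599449145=-0.00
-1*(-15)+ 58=73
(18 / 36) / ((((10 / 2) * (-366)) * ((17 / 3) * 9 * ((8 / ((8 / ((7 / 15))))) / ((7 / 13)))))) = -1 / 161772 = -0.00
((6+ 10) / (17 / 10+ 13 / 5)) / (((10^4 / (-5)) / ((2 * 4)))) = -16 / 1075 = -0.01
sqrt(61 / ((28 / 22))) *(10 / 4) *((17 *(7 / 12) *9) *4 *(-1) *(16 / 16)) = -255 *sqrt(9394) / 4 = -6178.82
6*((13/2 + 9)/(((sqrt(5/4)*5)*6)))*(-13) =-403*sqrt(5)/25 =-36.05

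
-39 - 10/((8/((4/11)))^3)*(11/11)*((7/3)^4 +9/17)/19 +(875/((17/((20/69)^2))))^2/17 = -213481905148341751/5632546414493394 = -37.90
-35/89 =-0.39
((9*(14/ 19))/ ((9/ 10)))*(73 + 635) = 99120/ 19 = 5216.84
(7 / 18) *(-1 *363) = -847 / 6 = -141.17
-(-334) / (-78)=-167 / 39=-4.28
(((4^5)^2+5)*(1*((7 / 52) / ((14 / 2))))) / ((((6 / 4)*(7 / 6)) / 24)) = 25165944 / 91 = 276548.84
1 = 1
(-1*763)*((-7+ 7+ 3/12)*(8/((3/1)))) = -1526/3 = -508.67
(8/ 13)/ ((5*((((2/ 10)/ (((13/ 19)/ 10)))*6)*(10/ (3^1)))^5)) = 28561/ 158470336000000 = 0.00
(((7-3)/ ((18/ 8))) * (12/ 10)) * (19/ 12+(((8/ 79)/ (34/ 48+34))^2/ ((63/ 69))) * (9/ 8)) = 4607747692328/ 1364126793435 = 3.38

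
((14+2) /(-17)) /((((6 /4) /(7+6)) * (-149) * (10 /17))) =208 /2235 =0.09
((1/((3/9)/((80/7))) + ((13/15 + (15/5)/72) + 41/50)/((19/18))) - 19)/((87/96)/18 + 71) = 32411088/136075625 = 0.24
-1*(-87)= 87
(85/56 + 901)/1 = 50541/56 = 902.52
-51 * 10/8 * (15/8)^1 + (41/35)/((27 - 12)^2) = -30120563/252000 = -119.53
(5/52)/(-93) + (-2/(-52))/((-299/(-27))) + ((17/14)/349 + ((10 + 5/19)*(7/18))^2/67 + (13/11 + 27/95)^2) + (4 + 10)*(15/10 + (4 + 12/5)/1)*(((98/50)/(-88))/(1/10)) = -17244808979145746533/775371057256095300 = -22.24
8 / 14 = 4 / 7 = 0.57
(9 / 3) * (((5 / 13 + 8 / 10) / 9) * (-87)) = -34.35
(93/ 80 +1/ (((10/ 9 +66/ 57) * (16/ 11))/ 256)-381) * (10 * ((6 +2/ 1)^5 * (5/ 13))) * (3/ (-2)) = 57143073.50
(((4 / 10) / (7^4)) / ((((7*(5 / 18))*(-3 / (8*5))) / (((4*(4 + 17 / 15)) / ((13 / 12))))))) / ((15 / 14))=-11264 / 557375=-0.02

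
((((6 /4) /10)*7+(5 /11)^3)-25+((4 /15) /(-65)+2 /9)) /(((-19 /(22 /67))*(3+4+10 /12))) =368106953 /7058562225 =0.05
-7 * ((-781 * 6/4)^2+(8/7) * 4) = -38427671/4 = -9606917.75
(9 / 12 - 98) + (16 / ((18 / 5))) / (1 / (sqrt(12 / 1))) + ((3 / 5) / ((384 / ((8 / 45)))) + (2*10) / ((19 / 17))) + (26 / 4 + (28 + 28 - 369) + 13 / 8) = -26281331 / 68400 + 80*sqrt(3) / 9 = -368.83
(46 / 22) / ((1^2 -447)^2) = 23 / 2188076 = 0.00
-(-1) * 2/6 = 0.33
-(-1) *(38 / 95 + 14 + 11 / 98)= 7111 / 490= 14.51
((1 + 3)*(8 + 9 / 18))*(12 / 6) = 68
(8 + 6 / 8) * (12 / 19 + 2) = 875 / 38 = 23.03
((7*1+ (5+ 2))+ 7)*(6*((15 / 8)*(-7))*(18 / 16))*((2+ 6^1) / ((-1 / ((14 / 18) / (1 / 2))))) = 46305 / 2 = 23152.50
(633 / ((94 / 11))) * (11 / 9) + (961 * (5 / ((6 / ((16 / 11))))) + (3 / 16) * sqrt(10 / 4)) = 3 * sqrt(10) / 32 + 1298067 / 1034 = 1255.68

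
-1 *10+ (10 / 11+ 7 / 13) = -1223 / 143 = -8.55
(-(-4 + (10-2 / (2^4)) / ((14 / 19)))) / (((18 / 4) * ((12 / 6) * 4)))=-117 / 448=-0.26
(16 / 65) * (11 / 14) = 88 / 455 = 0.19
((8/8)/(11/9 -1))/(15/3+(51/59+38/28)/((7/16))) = 26019/58270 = 0.45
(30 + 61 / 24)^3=476379541 / 13824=34460.33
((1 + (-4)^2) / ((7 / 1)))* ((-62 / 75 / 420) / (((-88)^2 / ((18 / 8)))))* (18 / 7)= -4743 / 1328096000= -0.00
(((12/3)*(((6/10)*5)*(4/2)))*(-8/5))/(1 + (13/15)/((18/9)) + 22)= -1152/703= -1.64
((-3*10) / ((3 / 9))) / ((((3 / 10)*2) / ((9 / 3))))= -450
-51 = -51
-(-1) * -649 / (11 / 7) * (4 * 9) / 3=-4956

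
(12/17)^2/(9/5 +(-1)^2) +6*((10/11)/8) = 38265/44506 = 0.86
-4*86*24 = -8256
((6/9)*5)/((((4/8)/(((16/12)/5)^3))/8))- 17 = -32377/2025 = -15.99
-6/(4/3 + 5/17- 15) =153/341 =0.45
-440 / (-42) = 220 / 21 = 10.48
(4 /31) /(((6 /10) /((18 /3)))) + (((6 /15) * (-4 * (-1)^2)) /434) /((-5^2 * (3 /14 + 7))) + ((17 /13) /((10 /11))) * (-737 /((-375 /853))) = 368276082637 /152636250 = 2412.77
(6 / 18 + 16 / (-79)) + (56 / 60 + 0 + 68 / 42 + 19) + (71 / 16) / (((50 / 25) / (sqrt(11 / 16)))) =71 * sqrt(11) / 128 + 59954 / 2765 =23.52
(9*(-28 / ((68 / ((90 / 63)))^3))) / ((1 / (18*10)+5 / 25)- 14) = 101250 / 597749971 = 0.00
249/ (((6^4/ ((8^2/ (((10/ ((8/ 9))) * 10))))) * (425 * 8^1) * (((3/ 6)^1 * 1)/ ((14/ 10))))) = 1162/ 12909375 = 0.00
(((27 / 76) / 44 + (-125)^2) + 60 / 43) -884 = 2119839673 / 143792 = 14742.40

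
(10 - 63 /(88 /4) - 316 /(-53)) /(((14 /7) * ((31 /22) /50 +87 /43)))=16418475 /5142749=3.19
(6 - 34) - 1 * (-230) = 202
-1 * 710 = -710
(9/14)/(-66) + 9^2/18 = 1383/308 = 4.49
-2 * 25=-50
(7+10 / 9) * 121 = 981.44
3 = 3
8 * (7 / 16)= 7 / 2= 3.50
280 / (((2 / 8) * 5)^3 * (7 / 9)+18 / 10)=806400 / 9559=84.36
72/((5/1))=72/5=14.40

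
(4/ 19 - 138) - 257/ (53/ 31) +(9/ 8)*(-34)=-1314579/ 4028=-326.36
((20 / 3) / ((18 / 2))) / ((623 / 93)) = 620 / 5607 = 0.11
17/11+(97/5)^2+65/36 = 3759139/9900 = 379.71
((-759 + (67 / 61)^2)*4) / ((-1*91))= 11279000 / 338611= 33.31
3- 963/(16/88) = -10587/2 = -5293.50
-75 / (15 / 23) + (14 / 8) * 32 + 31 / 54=-3155 / 54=-58.43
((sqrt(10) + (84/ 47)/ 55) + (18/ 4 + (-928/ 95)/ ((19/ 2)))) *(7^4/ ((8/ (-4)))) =-15703041809/ 3732740-2401 *sqrt(10)/ 2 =-8003.15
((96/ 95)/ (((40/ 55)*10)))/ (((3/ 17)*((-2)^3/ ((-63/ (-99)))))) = -119/ 1900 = -0.06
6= 6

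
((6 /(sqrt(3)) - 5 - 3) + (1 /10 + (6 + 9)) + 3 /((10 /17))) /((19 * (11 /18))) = 36 * sqrt(3) /209 + 1098 /1045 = 1.35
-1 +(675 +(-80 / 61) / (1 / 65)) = 35914 / 61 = 588.75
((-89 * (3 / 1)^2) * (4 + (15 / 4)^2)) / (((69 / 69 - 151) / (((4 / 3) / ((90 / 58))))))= 745909 / 9000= 82.88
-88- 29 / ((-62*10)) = -54531 / 620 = -87.95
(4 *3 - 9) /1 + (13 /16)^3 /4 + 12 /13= 4.06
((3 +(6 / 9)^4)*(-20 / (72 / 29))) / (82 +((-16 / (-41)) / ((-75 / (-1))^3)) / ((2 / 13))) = -24058671875 / 76590568116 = -0.31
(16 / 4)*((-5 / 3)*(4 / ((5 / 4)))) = -64 / 3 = -21.33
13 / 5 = 2.60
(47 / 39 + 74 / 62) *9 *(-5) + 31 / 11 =-466007 / 4433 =-105.12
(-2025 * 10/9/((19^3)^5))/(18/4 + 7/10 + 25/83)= -311250/11552837669734721505539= -0.00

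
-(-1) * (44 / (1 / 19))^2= 698896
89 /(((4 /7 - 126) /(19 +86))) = -74.50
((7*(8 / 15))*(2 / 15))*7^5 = 1882384 / 225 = 8366.15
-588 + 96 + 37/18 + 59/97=-489.34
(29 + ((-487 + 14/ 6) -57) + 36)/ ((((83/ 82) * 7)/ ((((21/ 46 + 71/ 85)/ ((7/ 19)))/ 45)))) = -1125332494/ 214676595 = -5.24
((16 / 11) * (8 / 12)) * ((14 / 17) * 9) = 1344 / 187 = 7.19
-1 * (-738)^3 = 401947272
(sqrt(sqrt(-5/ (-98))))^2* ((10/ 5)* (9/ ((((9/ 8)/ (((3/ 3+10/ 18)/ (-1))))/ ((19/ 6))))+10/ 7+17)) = -3965* sqrt(10)/ 1323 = -9.48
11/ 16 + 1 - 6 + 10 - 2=59/ 16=3.69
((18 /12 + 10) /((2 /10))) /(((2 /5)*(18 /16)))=1150 /9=127.78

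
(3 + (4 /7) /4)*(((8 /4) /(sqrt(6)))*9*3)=69.29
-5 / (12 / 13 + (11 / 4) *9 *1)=-52 / 267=-0.19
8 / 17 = 0.47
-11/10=-1.10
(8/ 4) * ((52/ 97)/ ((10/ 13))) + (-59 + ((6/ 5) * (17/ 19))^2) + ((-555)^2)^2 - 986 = 94879399582.55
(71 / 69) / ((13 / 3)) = 0.24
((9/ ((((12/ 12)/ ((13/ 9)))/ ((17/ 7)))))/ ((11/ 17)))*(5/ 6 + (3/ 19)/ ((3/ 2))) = 401999/ 8778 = 45.80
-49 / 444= -0.11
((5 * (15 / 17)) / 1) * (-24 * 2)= -3600 / 17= -211.76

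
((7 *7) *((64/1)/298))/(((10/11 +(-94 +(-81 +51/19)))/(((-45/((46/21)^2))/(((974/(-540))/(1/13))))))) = -27436407075/1117296266489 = -0.02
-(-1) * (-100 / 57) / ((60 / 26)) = -130 / 171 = -0.76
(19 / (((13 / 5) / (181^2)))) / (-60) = -622459 / 156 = -3990.12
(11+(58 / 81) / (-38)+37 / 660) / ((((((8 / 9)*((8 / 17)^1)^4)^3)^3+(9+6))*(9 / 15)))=1178306764019841087260003853114517523647998224181452661903 / 960818355099123124353219737381329611991970647436125260508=1.23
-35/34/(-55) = 7/374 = 0.02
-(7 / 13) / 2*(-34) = 119 / 13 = 9.15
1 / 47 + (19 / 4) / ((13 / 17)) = 15233 / 2444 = 6.23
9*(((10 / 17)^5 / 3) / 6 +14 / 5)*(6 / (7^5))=1074911892 / 119317682995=0.01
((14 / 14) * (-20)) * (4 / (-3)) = 26.67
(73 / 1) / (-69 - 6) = -0.97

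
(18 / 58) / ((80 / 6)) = 27 / 1160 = 0.02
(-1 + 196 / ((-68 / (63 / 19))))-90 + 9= -29573 / 323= -91.56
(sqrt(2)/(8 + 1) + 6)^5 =(sqrt(2) + 54)^5/59049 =8848.98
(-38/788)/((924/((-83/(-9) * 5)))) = -7885/3276504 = -0.00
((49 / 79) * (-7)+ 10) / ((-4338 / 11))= -1639 / 114234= -0.01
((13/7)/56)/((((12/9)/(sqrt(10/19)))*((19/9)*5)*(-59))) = -351*sqrt(190)/166984160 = -0.00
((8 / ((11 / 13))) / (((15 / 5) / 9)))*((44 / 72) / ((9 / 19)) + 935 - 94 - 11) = 7002788 / 297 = 23578.41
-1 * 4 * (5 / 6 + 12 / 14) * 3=-142 / 7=-20.29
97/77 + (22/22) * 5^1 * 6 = 2407/77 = 31.26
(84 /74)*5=210 /37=5.68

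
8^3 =512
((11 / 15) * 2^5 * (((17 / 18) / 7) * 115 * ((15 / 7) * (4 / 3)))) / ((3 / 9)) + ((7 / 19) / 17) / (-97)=43121478833 / 13816971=3120.91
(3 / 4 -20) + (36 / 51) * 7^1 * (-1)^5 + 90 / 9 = -965 / 68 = -14.19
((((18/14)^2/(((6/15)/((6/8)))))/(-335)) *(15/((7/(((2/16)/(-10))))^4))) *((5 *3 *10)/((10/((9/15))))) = -6561/516586405888000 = -0.00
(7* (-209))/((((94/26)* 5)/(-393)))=7474467/235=31806.24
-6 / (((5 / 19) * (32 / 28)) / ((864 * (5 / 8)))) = -10773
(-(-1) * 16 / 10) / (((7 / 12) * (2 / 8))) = 384 / 35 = 10.97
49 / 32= 1.53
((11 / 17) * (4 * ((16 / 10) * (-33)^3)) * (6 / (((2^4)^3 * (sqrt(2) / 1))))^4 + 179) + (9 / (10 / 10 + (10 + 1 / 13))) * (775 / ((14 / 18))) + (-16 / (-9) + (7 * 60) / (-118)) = 685611014886853954681 / 694770402475376640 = 986.82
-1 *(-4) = 4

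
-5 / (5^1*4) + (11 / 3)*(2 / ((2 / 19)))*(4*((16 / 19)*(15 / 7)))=502.61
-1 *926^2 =-857476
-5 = -5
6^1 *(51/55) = 306/55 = 5.56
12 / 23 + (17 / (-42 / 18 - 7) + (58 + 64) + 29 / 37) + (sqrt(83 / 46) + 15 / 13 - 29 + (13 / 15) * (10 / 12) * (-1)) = sqrt(3818) / 46 + 259037501 / 2787876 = 94.26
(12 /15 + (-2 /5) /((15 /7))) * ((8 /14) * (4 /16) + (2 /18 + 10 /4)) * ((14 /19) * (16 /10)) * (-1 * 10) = -255392 /12825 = -19.91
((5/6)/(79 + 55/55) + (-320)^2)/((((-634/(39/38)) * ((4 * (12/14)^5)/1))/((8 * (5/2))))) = -10739270724455/5994860544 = -1791.41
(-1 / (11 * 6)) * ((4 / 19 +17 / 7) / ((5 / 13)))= -1521 / 14630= -0.10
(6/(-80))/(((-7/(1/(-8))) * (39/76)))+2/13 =1101/7280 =0.15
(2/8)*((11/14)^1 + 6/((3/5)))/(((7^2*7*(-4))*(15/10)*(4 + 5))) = -151/1037232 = -0.00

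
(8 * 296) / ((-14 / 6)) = -7104 / 7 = -1014.86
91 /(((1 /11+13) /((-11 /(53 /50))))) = -275275 /3816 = -72.14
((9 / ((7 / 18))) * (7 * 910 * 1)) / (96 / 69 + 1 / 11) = 2486484 / 25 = 99459.36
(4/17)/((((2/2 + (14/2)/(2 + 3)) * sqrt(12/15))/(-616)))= -1540 * sqrt(5)/51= -67.52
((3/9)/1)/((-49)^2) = 1/7203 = 0.00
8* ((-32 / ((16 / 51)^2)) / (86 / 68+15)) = -159.92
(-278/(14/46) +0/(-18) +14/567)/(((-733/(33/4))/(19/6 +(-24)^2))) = 4949181875/831222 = 5954.10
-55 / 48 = -1.15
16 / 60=4 / 15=0.27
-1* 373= -373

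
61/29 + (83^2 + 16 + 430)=212776/29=7337.10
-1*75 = -75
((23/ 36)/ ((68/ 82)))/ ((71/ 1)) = 943/ 86904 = 0.01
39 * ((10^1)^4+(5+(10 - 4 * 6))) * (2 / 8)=389649 / 4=97412.25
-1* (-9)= 9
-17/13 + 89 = 1140/13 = 87.69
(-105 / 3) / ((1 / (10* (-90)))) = 31500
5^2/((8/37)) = 925/8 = 115.62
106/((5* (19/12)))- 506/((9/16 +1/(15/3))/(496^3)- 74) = 1388124772028648/68626261600605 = 20.23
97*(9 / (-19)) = -873 / 19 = -45.95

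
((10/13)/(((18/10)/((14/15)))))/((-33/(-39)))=140/297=0.47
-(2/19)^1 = -2/19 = -0.11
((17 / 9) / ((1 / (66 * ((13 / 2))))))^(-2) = 9 / 5909761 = 0.00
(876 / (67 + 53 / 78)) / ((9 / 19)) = 144248 / 5279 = 27.32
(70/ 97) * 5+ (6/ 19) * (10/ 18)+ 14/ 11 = 307526/ 60819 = 5.06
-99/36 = -11/4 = -2.75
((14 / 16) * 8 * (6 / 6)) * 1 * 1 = 7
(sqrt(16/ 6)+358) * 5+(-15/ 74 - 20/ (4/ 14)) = 10 * sqrt(6)/ 3+127265/ 74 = 1727.96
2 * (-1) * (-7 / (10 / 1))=7 / 5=1.40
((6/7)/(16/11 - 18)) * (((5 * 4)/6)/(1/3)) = -330/637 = -0.52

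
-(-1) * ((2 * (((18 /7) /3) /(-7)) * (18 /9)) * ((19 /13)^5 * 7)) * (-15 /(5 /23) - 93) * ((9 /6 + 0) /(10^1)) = 7220304684 /12995255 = 555.61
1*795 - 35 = 760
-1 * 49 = -49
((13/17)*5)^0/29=1/29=0.03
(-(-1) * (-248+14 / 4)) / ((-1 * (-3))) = -163 / 2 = -81.50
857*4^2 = 13712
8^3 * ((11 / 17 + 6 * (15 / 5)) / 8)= 1193.41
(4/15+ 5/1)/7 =0.75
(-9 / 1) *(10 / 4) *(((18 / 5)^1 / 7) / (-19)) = 81 / 133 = 0.61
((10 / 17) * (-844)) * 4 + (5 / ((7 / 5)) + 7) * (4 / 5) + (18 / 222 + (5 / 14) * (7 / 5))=-87040447 / 44030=-1976.84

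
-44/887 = -0.05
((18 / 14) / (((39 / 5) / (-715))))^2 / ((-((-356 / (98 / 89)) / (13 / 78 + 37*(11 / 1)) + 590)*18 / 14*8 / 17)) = -21985473125 / 564256624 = -38.96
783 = 783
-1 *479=-479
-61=-61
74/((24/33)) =407/4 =101.75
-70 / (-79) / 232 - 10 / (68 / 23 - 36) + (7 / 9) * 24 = 4955285 / 261174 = 18.97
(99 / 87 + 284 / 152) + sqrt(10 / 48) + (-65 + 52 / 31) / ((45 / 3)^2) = sqrt(30) / 12 + 20944949 / 7686450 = 3.18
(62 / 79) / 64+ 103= 260415 / 2528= 103.01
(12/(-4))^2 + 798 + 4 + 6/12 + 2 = 1627/2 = 813.50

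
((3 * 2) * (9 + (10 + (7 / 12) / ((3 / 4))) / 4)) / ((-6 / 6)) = -421 / 6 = -70.17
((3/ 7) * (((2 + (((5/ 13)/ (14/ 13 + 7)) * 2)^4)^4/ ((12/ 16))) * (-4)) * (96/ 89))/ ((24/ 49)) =-1465143389436647420560384/ 18188659061648099174367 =-80.55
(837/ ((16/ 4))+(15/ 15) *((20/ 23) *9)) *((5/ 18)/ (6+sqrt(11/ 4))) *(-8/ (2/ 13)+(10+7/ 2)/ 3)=-23775/ 46+7925 *sqrt(11)/ 184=-374.00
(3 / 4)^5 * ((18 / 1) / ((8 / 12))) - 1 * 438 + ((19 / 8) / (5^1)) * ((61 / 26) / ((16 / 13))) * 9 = -2168031 / 5120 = -423.44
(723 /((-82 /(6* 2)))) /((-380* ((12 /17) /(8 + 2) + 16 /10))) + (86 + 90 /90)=19284405 /221236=87.17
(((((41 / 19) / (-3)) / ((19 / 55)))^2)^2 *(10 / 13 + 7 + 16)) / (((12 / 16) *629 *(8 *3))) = 2663320362814375 / 67493053163320902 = 0.04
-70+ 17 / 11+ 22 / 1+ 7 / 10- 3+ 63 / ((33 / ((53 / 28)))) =-9931 / 220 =-45.14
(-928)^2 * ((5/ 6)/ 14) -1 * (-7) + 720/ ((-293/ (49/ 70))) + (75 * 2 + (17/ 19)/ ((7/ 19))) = 316379020/ 6153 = 51418.66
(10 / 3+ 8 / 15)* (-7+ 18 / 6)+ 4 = -172 / 15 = -11.47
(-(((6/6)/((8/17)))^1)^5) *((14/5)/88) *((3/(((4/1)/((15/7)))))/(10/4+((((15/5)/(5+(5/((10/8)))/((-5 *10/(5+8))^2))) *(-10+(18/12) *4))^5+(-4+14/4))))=637307219981931857037/17024753055296138510336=0.04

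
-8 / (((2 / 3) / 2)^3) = -216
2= 2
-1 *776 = -776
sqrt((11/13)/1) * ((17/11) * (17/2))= 289 * sqrt(143)/286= 12.08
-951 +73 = -878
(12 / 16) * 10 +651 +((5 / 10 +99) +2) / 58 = 2641 / 4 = 660.25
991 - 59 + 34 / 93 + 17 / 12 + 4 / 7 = 811019 / 868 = 934.35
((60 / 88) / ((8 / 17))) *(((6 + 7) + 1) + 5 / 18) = 21845 / 1056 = 20.69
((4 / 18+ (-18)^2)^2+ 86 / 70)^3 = 26468606989831633215207767 / 22785532875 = 1161640903244911.85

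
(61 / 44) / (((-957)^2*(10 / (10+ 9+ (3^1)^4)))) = 305 / 20148678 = 0.00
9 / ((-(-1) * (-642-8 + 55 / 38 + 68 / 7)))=-2394 / 169931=-0.01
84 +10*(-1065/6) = -1691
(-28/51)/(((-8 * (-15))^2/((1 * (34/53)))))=-7/286200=-0.00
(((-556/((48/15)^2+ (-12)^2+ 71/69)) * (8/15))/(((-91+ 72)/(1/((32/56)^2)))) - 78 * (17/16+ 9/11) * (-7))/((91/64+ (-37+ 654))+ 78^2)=334538058344/2182926686655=0.15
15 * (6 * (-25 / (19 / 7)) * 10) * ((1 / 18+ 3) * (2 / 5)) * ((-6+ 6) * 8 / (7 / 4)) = 0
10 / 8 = 1.25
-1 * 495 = -495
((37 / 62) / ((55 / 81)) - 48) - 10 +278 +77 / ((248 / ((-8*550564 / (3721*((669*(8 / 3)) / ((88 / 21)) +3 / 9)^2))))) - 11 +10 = 13788093742683927 / 62708252594900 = 219.88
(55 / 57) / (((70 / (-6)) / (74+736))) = -8910 / 133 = -66.99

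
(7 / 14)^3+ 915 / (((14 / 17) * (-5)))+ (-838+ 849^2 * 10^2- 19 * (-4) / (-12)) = 72079033.58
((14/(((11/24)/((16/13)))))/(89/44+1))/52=768/3211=0.24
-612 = -612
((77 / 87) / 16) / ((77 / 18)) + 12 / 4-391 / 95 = -24307 / 22040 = -1.10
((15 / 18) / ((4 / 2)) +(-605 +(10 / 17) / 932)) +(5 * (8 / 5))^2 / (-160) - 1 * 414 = -242171429 / 237660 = -1018.98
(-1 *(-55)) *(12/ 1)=660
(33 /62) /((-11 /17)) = -51 /62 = -0.82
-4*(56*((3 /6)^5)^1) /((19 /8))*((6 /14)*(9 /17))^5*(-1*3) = 344373768 /64772456483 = 0.01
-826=-826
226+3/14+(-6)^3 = 143/14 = 10.21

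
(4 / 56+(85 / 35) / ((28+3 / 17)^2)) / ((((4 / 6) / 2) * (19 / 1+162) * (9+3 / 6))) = 5397 / 41528821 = 0.00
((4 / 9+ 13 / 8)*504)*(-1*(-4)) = 4172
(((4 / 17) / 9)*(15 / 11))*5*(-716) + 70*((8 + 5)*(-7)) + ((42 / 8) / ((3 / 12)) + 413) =-3401696 / 561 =-6063.63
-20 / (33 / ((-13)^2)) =-3380 / 33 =-102.42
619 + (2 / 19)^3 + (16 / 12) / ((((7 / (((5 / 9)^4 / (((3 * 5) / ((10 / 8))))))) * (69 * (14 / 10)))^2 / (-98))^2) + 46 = 1788455506486778239963485049868869099 / 2689402059700132604955030704746512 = 665.00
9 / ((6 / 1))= 3 / 2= 1.50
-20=-20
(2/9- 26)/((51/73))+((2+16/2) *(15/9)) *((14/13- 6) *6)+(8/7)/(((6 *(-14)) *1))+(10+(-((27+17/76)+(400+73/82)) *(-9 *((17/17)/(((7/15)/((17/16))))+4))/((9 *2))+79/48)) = 1267461374351/1534425984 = 826.02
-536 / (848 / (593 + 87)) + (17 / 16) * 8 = -421.31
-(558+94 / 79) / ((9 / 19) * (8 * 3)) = -49.19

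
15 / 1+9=24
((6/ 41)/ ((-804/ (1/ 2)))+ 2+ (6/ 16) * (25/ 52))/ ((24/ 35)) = 29066625/ 9142016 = 3.18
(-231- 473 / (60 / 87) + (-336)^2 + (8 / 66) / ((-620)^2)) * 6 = 177559739198 / 264275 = 671874.90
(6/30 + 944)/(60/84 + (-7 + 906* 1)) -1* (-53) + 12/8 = 874626/15745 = 55.55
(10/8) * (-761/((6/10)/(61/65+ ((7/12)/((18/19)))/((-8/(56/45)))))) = -405160205/303264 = -1336.00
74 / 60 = 37 / 30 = 1.23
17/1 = 17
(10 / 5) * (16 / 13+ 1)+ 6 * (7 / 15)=472 / 65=7.26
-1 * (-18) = 18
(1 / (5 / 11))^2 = 121 / 25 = 4.84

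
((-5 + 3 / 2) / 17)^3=-343 / 39304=-0.01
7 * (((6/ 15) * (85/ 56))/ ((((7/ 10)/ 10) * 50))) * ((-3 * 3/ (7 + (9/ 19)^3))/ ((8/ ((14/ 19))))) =-55233/ 389936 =-0.14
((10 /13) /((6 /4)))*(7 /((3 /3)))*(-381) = -17780 /13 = -1367.69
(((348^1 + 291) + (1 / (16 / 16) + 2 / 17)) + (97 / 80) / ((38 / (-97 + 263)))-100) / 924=14093507 / 23876160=0.59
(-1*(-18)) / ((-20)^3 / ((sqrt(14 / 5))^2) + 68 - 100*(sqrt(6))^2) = -7 / 1318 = -0.01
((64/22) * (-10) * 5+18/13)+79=-9305/143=-65.07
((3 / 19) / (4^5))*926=0.14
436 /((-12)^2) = 109 /36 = 3.03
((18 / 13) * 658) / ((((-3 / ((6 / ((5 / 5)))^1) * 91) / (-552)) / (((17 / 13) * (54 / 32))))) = 53587332 / 2197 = 24391.14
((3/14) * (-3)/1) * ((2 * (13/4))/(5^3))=-117/3500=-0.03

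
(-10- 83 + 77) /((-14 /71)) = 81.14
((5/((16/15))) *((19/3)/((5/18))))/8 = 855/64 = 13.36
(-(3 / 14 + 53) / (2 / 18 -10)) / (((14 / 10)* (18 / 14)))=3725 / 1246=2.99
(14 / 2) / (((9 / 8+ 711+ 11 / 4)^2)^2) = 4096 / 152820756836503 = 0.00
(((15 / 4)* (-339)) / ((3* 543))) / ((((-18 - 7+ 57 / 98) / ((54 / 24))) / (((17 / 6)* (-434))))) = -306389895 / 3465064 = -88.42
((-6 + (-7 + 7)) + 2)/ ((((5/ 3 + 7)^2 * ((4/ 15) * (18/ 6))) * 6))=-15/ 1352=-0.01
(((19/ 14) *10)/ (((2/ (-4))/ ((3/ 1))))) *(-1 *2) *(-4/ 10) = -456/ 7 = -65.14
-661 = -661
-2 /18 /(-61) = 1 /549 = 0.00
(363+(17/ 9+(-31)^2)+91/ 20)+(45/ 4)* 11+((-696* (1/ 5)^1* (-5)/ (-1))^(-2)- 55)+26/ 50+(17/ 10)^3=28350888247/ 20184000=1404.62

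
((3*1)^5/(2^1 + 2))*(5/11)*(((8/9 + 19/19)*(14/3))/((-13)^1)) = -18.72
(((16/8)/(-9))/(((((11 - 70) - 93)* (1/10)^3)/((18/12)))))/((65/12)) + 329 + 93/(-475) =329.21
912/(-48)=-19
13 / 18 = 0.72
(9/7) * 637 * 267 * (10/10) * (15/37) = 3280095/37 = 88651.22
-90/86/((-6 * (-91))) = -15/7826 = -0.00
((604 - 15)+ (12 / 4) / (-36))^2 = 49942489 / 144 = 346822.84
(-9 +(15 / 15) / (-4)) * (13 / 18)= -6.68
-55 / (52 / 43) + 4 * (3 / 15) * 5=-2157 / 52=-41.48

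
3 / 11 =0.27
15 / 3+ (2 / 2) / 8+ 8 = 105 / 8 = 13.12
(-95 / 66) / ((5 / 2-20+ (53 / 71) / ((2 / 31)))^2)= -478895 / 11697906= -0.04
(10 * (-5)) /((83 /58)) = -2900 /83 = -34.94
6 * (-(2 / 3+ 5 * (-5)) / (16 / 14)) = 511 / 4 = 127.75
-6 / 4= -3 / 2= -1.50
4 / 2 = 2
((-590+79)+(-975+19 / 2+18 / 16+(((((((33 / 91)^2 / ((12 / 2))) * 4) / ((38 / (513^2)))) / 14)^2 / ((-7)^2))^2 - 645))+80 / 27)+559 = -995790160221553413398764567 / 11711140883056899826122672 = -85.03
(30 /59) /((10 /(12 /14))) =18 /413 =0.04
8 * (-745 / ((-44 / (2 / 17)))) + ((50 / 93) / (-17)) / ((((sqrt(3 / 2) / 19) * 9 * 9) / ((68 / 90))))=2980 / 187 - 380 * sqrt(6) / 203391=15.93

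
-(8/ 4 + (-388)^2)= -150546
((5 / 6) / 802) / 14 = 5 / 67368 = 0.00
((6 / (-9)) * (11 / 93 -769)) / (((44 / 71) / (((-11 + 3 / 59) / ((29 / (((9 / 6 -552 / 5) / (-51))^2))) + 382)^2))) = 776447927328207673177423 / 6491346008152500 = 119612777.74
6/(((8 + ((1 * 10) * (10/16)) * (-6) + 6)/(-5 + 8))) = -36/47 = -0.77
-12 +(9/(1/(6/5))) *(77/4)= 1959/10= 195.90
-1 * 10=-10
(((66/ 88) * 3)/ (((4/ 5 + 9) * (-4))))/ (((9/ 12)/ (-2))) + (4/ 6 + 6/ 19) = 6343/ 5586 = 1.14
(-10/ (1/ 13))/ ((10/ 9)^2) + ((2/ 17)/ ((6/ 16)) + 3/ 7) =-373271/ 3570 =-104.56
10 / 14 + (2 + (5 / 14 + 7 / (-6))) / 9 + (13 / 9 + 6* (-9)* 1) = -9773 / 189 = -51.71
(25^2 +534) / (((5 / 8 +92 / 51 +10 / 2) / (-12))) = -1872.14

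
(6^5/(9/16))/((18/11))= 8448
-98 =-98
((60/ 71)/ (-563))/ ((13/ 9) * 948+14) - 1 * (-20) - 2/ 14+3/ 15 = 2329066692/ 116121565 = 20.06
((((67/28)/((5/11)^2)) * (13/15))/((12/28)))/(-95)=-105391/427500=-0.25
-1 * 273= -273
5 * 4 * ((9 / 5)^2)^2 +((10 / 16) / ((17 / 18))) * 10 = 920421 / 4250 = 216.57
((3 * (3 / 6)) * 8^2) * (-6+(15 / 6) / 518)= -149064 / 259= -575.54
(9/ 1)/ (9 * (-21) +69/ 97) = -291/ 6088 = -0.05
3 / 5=0.60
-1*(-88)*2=176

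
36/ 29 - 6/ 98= 1677/ 1421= 1.18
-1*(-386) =386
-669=-669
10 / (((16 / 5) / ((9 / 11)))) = 225 / 88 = 2.56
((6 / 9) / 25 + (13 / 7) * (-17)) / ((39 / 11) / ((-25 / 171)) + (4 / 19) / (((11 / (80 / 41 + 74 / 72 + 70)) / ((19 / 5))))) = 22407033 / 13455932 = 1.67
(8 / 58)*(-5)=-0.69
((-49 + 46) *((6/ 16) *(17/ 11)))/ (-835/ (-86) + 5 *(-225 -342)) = 6579/ 10690900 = 0.00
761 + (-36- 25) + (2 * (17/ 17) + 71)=773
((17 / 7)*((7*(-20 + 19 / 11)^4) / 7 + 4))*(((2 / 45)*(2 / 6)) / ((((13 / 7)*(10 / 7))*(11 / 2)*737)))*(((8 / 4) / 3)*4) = 621579598192 / 624927000555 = 0.99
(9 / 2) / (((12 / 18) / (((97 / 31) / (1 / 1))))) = 2619 / 124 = 21.12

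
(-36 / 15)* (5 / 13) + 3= 27 / 13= 2.08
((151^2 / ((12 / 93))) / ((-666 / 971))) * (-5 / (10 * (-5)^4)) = 686332901 / 3330000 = 206.11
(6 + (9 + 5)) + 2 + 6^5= 7798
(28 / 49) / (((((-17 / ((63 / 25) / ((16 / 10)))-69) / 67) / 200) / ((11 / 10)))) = -48240 / 457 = -105.56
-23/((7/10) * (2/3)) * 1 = -345/7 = -49.29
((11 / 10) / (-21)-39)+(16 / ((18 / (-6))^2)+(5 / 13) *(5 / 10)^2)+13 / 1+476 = 7400837 / 16380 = 451.82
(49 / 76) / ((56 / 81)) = 567 / 608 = 0.93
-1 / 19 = -0.05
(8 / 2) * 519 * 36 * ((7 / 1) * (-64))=-33481728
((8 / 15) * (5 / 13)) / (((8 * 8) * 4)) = 1 / 1248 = 0.00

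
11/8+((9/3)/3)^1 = 19/8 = 2.38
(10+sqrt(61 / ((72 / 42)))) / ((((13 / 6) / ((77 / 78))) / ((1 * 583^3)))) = 15257957099 * sqrt(1281) / 1014+152579570990 / 169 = 1441396340.32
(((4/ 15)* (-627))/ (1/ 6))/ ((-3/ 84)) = 140448/ 5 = 28089.60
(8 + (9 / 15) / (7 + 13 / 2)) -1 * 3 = 227 / 45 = 5.04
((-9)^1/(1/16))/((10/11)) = -792/5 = -158.40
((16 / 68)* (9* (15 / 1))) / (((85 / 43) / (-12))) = -55728 / 289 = -192.83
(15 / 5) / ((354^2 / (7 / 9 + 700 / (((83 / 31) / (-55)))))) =-0.34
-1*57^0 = -1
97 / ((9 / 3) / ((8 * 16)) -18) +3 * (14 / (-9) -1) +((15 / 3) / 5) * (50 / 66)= -311452 / 25311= -12.31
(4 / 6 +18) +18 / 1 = 110 / 3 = 36.67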